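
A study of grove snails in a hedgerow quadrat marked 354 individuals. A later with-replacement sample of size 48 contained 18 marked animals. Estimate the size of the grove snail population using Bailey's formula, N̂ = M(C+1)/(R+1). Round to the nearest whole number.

N̂ = 354·(48+1)/(18+1) = 354·49/19 = 17346/19 ≈ 912.9 → 913

N ≈ 913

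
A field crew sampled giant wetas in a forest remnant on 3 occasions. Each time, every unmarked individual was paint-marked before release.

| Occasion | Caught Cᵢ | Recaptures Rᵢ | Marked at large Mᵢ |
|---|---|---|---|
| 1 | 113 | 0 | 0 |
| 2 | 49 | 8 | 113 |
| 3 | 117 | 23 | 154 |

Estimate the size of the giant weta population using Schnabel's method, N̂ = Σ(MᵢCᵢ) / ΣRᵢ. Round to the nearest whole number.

N ≈ 760

Σ MᵢCᵢ = 0·113 + 113·49 + 154·117 = 0 + 5537 + 18018 = 23555
Σ Rᵢ = 0 + 8 + 23 = 31
N̂ = 23555 / 31 ≈ 759.8 → 760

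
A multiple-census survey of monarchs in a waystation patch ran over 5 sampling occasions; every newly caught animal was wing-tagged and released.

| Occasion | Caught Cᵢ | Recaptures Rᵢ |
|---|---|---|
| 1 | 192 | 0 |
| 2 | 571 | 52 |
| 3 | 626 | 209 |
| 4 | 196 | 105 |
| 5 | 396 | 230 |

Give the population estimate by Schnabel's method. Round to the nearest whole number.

Marked at large before each occasion: Mᵢ = Σⱼ<ᵢ (Cⱼ − Rⱼ) → M1=0, M2=192, M3=711, M4=1128, M5=1219
Σ MᵢCᵢ = 0·192 + 192·571 + 711·626 + 1128·196 + 1219·396 = 0 + 109632 + 445086 + 221088 + 482724 = 1258530
Σ Rᵢ = 0 + 52 + 209 + 105 + 230 = 596
N̂ = 1258530 / 596 ≈ 2111.6 → 2112

N ≈ 2112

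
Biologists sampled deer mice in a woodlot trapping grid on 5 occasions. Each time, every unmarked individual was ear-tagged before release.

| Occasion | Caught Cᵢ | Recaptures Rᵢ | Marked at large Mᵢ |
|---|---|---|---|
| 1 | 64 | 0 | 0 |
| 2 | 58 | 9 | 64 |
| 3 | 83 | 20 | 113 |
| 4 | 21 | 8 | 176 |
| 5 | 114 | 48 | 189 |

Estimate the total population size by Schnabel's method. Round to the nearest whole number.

Σ MᵢCᵢ = 0·64 + 64·58 + 113·83 + 176·21 + 189·114 = 0 + 3712 + 9379 + 3696 + 21546 = 38333
Σ Rᵢ = 0 + 9 + 20 + 8 + 48 = 85
N̂ = 38333 / 85 ≈ 451.0 → 451

N ≈ 451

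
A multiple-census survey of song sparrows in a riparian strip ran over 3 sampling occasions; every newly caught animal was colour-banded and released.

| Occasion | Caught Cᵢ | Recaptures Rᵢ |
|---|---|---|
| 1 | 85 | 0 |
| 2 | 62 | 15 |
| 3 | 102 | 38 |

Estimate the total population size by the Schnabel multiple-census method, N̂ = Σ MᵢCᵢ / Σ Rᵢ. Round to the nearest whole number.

N ≈ 353

Marked at large before each occasion: Mᵢ = Σⱼ<ᵢ (Cⱼ − Rⱼ) → M1=0, M2=85, M3=132
Σ MᵢCᵢ = 0·85 + 85·62 + 132·102 = 0 + 5270 + 13464 = 18734
Σ Rᵢ = 0 + 15 + 38 = 53
N̂ = 18734 / 53 ≈ 353.47 → 353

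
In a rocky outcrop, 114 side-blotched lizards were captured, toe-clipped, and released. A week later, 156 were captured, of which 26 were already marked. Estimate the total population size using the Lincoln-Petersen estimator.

N = 684

N = (114 × 156) / 26 = 17784 / 26 = 684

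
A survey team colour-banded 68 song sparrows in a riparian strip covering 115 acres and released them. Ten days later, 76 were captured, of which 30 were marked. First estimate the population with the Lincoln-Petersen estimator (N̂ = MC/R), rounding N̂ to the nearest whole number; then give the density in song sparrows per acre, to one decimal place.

N̂ = 68·76/30 = 5168/30 ≈ 172.3 → 172
Density = N̂ / area = 172 / 115 ≈ 1.50 → 1.5 per acre

density ≈ 1.5 song sparrows per acre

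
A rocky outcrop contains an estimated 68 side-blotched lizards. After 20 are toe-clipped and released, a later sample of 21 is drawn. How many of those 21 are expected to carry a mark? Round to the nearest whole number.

expected recaptures ≈ 6

Expected recaptures E[R] = M·C / N.
E[R] = 20 × 21 / 68 = 420 / 68 ≈ 6.2 → 6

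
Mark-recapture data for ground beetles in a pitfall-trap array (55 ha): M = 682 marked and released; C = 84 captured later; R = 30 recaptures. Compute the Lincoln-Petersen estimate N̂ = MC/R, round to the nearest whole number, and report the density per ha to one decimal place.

density ≈ 34.7 ground beetles per ha

N̂ = 682·84/30 = 57288/30 ≈ 1909.6 → 1910
Density = N̂ / area = 1910 / 55 ≈ 34.73 → 34.7 per ha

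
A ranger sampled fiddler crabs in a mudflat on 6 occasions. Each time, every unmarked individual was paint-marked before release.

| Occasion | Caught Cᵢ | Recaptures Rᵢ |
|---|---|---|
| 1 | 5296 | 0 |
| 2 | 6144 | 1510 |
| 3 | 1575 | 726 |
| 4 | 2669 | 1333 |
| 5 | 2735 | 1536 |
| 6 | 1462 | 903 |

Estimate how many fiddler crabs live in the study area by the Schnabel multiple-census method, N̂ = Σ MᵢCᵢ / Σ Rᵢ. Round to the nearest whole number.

N ≈ 21,562

Marked at large before each occasion: Mᵢ = Σⱼ<ᵢ (Cⱼ − Rⱼ) → M1=0, M2=5296, M3=9930, M4=10779, M5=12115, M6=13314
Σ MᵢCᵢ = 0·5296 + 5296·6144 + 9930·1575 + 10779·2669 + 12115·2735 + 13314·1462 = 0 + 32538624 + 15639750 + 28769151 + 33134525 + 19465068 = 129547118
Σ Rᵢ = 0 + 1510 + 726 + 1333 + 1536 + 903 = 6008
N̂ = 129547118 / 6008 ≈ 21562.4 → 21562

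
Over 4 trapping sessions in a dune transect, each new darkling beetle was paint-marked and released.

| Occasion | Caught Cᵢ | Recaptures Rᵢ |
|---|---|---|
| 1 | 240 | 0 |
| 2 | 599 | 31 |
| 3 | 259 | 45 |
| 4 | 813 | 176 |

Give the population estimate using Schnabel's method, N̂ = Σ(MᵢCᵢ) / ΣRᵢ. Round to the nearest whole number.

N ≈ 4698

Marked at large before each occasion: Mᵢ = Σⱼ<ᵢ (Cⱼ − Rⱼ) → M1=0, M2=240, M3=808, M4=1022
Σ MᵢCᵢ = 0·240 + 240·599 + 808·259 + 1022·813 = 0 + 143760 + 209272 + 830886 = 1183918
Σ Rᵢ = 0 + 31 + 45 + 176 = 252
N̂ = 1183918 / 252 ≈ 4698.1 → 4698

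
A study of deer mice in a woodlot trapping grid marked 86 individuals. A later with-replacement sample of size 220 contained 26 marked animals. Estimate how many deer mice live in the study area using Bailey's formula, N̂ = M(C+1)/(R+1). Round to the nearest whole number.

N̂ = 86·(220+1)/(26+1) = 86·221/27 = 19006/27 ≈ 703.9 → 704

N ≈ 704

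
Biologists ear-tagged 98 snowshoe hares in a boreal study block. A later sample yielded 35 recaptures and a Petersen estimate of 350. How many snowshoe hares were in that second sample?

From N = M·C/R: C = N·R / M = 350·35 / 98 = 12250 / 98 = 125.

C = 125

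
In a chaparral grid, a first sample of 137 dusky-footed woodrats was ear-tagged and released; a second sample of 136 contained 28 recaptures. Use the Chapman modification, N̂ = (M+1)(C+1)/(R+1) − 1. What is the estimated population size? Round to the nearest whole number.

N ≈ 651

N̂ = (137+1)(136+1)/(28+1) − 1 = 138·137/29 − 1
= 18906/29 − 1 ≈ 651.9 − 1 ≈ 650.9 → 651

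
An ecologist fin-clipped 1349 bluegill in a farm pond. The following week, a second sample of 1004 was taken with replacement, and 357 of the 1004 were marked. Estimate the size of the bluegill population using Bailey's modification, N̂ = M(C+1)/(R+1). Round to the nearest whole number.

N ≈ 3787

N̂ = 1349·(1004+1)/(357+1) = 1349·1005/358 = 1355745/358 ≈ 3787.0 → 3787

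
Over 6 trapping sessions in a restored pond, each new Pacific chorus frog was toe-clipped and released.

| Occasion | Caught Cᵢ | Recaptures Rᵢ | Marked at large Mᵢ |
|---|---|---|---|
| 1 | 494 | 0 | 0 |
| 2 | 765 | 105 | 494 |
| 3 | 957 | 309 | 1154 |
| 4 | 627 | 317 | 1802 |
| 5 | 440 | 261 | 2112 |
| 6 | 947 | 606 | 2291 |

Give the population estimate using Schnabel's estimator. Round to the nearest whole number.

Σ MᵢCᵢ = 0·494 + 494·765 + 1154·957 + 1802·627 + 2112·440 + 2291·947 = 0 + 377910 + 1104378 + 1129854 + 929280 + 2169577 = 5710999
Σ Rᵢ = 0 + 105 + 309 + 317 + 261 + 606 = 1598
N̂ = 5710999 / 1598 ≈ 3573.8 → 3574

N ≈ 3574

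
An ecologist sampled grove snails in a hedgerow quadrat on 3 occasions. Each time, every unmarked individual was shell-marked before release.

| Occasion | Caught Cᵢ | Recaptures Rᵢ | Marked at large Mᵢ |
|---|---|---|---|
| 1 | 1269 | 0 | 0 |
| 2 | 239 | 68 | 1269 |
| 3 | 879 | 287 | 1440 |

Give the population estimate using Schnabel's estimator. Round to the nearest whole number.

Σ MᵢCᵢ = 0·1269 + 1269·239 + 1440·879 = 0 + 303291 + 1265760 = 1569051
Σ Rᵢ = 0 + 68 + 287 = 355
N̂ = 1569051 / 355 ≈ 4419.9 → 4420

N ≈ 4420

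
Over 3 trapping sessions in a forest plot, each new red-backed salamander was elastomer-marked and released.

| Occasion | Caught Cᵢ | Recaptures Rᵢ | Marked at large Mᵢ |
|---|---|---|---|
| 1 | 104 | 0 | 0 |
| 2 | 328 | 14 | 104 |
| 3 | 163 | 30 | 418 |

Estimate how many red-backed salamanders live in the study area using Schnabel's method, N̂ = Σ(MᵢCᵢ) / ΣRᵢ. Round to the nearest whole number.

N ≈ 2324

Σ MᵢCᵢ = 0·104 + 104·328 + 418·163 = 0 + 34112 + 68134 = 102246
Σ Rᵢ = 0 + 14 + 30 = 44
N̂ = 102246 / 44 ≈ 2323.8 → 2324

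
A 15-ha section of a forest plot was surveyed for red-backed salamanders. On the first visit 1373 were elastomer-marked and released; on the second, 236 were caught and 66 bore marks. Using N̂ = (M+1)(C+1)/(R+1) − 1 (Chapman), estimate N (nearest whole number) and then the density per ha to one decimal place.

density ≈ 323.9 red-backed salamanders per ha

N̂ = 1374·237/67 − 1 = 325638/67 − 1 ≈ 4859.3 → 4859
Density = N̂ / area = 4859 / 15 ≈ 323.93 → 323.9 per ha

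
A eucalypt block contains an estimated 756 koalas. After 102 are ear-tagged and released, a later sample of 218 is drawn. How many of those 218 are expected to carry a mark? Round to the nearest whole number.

Expected recaptures E[R] = M·C / N.
E[R] = 102 × 218 / 756 = 22236 / 756 ≈ 29.4 → 29

expected recaptures ≈ 29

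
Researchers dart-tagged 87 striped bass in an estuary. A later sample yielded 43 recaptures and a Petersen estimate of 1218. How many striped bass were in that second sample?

From N = M·C/R: C = N·R / M = 1218·43 / 87 = 52374 / 87 = 602.

C = 602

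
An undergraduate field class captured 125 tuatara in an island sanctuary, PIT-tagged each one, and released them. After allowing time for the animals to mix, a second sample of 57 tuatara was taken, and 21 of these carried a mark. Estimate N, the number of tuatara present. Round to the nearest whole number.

N ≈ 339

If marked individuals mix randomly, R/C ≈ M/N, giving N ≈ M·C/R.
N = (125 × 57) / 21 = 7125 / 21 ≈ 339.3 → 339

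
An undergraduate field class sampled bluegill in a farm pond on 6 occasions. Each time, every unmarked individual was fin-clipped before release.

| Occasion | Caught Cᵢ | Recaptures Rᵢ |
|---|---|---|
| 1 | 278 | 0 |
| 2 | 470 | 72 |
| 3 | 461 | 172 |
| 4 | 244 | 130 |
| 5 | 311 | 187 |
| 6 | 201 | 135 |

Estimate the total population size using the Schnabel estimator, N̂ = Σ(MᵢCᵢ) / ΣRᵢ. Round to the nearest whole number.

N ≈ 1803

Marked at large before each occasion: Mᵢ = Σⱼ<ᵢ (Cⱼ − Rⱼ) → M1=0, M2=278, M3=676, M4=965, M5=1079, M6=1203
Σ MᵢCᵢ = 0·278 + 278·470 + 676·461 + 965·244 + 1079·311 + 1203·201 = 0 + 130660 + 311636 + 235460 + 335569 + 241803 = 1255128
Σ Rᵢ = 0 + 72 + 172 + 130 + 187 + 135 = 696
N̂ = 1255128 / 696 ≈ 1803.3 → 1803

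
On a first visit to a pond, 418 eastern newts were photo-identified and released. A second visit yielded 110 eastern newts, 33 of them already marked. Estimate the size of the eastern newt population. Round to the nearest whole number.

N = (418 × 110) / 33 = 45980 / 33 ≈ 1393.3 → 1393

N ≈ 1393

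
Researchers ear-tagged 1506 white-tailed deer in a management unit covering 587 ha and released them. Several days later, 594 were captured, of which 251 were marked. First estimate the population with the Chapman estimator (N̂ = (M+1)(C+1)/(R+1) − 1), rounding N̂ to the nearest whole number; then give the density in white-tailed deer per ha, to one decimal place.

density ≈ 6.1 white-tailed deer per ha

N̂ = 1507·595/252 − 1 = 896665/252 − 1 ≈ 3557.2 → 3557
Density = N̂ / area = 3557 / 587 ≈ 6.06 → 6.1 per ha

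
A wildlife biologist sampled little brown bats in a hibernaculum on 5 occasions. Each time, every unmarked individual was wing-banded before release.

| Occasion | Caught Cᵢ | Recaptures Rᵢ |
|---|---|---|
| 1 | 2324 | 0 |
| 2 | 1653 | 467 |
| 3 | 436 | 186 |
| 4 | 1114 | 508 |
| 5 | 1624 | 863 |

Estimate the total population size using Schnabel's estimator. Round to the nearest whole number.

Marked at large before each occasion: Mᵢ = Σⱼ<ᵢ (Cⱼ − Rⱼ) → M1=0, M2=2324, M3=3510, M4=3760, M5=4366
Σ MᵢCᵢ = 0·2324 + 2324·1653 + 3510·436 + 3760·1114 + 4366·1624 = 0 + 3841572 + 1530360 + 4188640 + 7090384 = 16650956
Σ Rᵢ = 0 + 467 + 186 + 508 + 863 = 2024
N̂ = 16650956 / 2024 ≈ 8226.8 → 8227

N ≈ 8227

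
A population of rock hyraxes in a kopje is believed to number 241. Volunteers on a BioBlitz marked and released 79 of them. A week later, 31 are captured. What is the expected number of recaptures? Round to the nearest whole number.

The marked fraction of the population is 79/241, so in a sample of 31 expect C·(M/N) marked.
E[R] = 79 × 31 / 241 = 2449 / 241 ≈ 10.2 → 10

expected recaptures ≈ 10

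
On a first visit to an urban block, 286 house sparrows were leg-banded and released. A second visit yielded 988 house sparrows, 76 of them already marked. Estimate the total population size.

N = (286 × 988) / 76 = 282568 / 76 = 3718

N = 3718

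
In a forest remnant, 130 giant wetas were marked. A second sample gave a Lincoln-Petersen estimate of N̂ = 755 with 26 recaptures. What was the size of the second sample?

C = 151

From N = M·C/R: C = N·R / M = 755·26 / 130 = 19630 / 130 = 151.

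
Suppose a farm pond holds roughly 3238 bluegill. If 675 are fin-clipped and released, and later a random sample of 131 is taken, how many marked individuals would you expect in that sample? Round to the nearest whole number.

Expected recaptures E[R] = M·C / N.
E[R] = 675 × 131 / 3238 = 88425 / 3238 ≈ 27.3 → 27

expected recaptures ≈ 27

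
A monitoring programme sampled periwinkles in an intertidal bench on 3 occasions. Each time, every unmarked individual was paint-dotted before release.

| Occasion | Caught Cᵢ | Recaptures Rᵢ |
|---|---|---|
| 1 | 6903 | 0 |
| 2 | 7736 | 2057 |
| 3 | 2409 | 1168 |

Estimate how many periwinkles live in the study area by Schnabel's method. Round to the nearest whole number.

Marked at large before each occasion: Mᵢ = Σⱼ<ᵢ (Cⱼ − Rⱼ) → M1=0, M2=6903, M3=12582
Σ MᵢCᵢ = 0·6903 + 6903·7736 + 12582·2409 = 0 + 53401608 + 30310038 = 83711646
Σ Rᵢ = 0 + 2057 + 1168 = 3225
N̂ = 83711646 / 3225 ≈ 25957.1 → 25957

N ≈ 25,957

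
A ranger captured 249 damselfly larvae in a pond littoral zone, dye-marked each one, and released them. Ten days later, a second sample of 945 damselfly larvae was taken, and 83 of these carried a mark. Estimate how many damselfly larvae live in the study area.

N = 2835

Lincoln-Petersen assumes M/N = R/C, so N = M·C / R.
N = (249 × 945) / 83 = 235305 / 83 = 2835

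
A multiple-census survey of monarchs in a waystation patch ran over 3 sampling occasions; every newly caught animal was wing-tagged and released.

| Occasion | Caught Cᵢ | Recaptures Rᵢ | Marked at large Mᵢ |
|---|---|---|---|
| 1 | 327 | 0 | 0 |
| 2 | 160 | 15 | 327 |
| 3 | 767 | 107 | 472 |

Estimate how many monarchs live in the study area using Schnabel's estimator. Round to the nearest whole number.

N ≈ 3396

Σ MᵢCᵢ = 0·327 + 327·160 + 472·767 = 0 + 52320 + 362024 = 414344
Σ Rᵢ = 0 + 15 + 107 = 122
N̂ = 414344 / 122 ≈ 3396.3 → 3396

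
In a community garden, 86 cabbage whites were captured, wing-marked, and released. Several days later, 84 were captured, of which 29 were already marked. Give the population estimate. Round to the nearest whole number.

N ≈ 249

The marked fraction in the recapture sample should equal the marked fraction in the population: 29/84 = 86/N.
N = (86 × 84) / 29 = 7224 / 29 ≈ 249.1 → 249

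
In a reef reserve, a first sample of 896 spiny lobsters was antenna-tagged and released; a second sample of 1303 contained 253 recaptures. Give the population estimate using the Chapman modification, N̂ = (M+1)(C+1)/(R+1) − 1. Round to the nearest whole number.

N̂ = (896+1)(1303+1)/(253+1) − 1 = 897·1304/254 − 1
= 1169688/254 − 1 ≈ 4605.1 − 1 ≈ 4604.1 → 4604

N ≈ 4604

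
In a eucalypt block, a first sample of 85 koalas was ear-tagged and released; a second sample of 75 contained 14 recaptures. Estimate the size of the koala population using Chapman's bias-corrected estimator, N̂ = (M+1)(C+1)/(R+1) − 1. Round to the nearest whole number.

N ≈ 435

N̂ = (85+1)(75+1)/(14+1) − 1 = 86·76/15 − 1
= 6536/15 − 1 ≈ 435.7 − 1 ≈ 434.7 → 435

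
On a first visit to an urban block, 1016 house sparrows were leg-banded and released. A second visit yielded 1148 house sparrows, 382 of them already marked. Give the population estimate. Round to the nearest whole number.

N ≈ 3053

Lincoln-Petersen assumes M/N = R/C, so N = M·C / R.
N = (1016 × 1148) / 382 = 1166368 / 382 ≈ 3053.3 → 3053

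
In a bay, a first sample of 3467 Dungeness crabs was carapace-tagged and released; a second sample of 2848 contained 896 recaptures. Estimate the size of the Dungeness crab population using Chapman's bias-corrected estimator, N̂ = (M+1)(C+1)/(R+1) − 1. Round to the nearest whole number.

N̂ = (3467+1)(2848+1)/(896+1) − 1 = 3468·2849/897 − 1
= 9880332/897 − 1 ≈ 11014.9 − 1 ≈ 11013.9 → 11014

N ≈ 11,014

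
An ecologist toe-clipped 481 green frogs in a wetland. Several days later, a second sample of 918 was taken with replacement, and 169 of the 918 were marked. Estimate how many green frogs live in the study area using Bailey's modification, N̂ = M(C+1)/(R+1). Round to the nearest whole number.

N ≈ 2600

N̂ = 481·(918+1)/(169+1) = 481·919/170 = 442039/170 ≈ 2600.2 → 2600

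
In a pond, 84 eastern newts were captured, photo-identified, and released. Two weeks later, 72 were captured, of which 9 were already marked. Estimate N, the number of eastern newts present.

N = 672

N = (84 × 72) / 9 = 6048 / 9 = 672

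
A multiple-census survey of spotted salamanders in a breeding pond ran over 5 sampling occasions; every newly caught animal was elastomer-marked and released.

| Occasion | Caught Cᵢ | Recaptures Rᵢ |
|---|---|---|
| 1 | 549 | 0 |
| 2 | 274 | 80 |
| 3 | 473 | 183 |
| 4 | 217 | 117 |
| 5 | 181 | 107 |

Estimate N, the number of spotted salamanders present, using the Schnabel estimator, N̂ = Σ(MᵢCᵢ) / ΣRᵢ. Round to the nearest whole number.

N ≈ 1912

Marked at large before each occasion: Mᵢ = Σⱼ<ᵢ (Cⱼ − Rⱼ) → M1=0, M2=549, M3=743, M4=1033, M5=1133
Σ MᵢCᵢ = 0·549 + 549·274 + 743·473 + 1033·217 + 1133·181 = 0 + 150426 + 351439 + 224161 + 205073 = 931099
Σ Rᵢ = 0 + 80 + 183 + 117 + 107 = 487
N̂ = 931099 / 487 ≈ 1911.9 → 1912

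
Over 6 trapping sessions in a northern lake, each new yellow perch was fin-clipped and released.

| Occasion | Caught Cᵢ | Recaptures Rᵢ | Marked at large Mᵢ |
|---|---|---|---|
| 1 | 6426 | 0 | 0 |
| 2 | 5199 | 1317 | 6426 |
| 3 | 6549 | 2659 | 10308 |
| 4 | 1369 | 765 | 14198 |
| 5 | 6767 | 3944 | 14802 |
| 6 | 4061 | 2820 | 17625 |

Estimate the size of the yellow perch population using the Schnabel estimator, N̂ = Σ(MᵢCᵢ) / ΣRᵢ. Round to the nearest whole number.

Σ MᵢCᵢ = 0·6426 + 6426·5199 + 10308·6549 + 14198·1369 + 14802·6767 + 17625·4061 = 0 + 33408774 + 67507092 + 19437062 + 100165134 + 71575125 = 292093187
Σ Rᵢ = 0 + 1317 + 2659 + 765 + 3944 + 2820 = 11505
N̂ = 292093187 / 11505 ≈ 25388.4 → 25388

N ≈ 25,388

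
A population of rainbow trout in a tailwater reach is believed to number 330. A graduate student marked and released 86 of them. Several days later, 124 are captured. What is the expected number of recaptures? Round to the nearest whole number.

The marked fraction of the population is 86/330, so in a sample of 124 expect C·(M/N) marked.
E[R] = 86 × 124 / 330 = 10664 / 330 ≈ 32.3 → 32

expected recaptures ≈ 32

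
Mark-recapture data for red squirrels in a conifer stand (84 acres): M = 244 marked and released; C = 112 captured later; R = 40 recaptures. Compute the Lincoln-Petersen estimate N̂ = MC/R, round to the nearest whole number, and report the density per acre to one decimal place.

N̂ = 244·112/40 = 27328/40 ≈ 683.2 → 683
Density = N̂ / area = 683 / 84 ≈ 8.13 → 8.1 per acre

density ≈ 8.1 red squirrels per acre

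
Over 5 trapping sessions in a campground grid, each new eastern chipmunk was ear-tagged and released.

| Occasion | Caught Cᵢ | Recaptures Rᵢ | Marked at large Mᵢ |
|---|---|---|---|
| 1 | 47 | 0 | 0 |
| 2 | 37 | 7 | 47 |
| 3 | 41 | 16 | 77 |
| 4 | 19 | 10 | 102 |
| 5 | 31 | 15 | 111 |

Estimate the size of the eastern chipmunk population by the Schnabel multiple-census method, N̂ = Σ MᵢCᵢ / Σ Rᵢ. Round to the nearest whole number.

Σ MᵢCᵢ = 0·47 + 47·37 + 77·41 + 102·19 + 111·31 = 0 + 1739 + 3157 + 1938 + 3441 = 10275
Σ Rᵢ = 0 + 7 + 16 + 10 + 15 = 48
N̂ = 10275 / 48 ≈ 214.1 → 214

N ≈ 214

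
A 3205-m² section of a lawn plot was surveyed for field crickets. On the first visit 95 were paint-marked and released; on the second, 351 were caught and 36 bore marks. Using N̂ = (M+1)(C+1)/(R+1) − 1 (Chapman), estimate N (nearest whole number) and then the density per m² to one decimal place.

density ≈ 0.3 field crickets per m²

N̂ = 96·352/37 − 1 = 33792/37 − 1 ≈ 912.3 → 912
Density = N̂ / area = 912 / 3205 ≈ 0.28 → 0.3 per m²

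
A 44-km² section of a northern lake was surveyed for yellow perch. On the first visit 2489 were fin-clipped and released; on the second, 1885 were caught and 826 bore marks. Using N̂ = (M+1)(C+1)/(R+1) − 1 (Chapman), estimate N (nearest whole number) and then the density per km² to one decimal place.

N̂ = 2490·1886/827 − 1 = 4696140/827 − 1 ≈ 5677.5 → 5678
Density = N̂ / area = 5678 / 44 ≈ 129.045 → 129.0 per km²

density ≈ 129.0 yellow perch per km²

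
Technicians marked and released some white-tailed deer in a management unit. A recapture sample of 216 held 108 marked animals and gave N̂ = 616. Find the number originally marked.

M = 308

From N = M·C/R: M = N·R / C = 616·108 / 216 = 66528 / 216 = 308.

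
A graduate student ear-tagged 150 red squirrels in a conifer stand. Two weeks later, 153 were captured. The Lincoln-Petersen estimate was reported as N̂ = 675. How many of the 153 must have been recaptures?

From N = M·C/R: R = M·C / N = 150·153 / 675 = 22950 / 675 = 34.

R = 34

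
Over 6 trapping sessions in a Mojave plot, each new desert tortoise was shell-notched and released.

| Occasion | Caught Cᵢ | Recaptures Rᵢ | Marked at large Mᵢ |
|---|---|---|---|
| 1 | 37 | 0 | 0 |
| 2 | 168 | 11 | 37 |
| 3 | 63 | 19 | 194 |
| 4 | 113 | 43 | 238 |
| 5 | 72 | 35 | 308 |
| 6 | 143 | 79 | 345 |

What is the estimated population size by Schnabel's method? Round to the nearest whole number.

Σ MᵢCᵢ = 0·37 + 37·168 + 194·63 + 238·113 + 308·72 + 345·143 = 0 + 6216 + 12222 + 26894 + 22176 + 49335 = 116843
Σ Rᵢ = 0 + 11 + 19 + 43 + 35 + 79 = 187
N̂ = 116843 / 187 ≈ 624.8 → 625

N ≈ 625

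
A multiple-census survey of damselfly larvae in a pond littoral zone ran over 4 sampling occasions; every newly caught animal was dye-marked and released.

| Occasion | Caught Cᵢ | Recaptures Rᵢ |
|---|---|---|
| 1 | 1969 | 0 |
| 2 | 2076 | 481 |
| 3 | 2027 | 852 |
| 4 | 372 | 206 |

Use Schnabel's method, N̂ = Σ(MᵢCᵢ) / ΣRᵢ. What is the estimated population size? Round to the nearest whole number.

N ≈ 8496

Marked at large before each occasion: Mᵢ = Σⱼ<ᵢ (Cⱼ − Rⱼ) → M1=0, M2=1969, M3=3564, M4=4739
Σ MᵢCᵢ = 0·1969 + 1969·2076 + 3564·2027 + 4739·372 = 0 + 4087644 + 7224228 + 1762908 = 13074780
Σ Rᵢ = 0 + 481 + 852 + 206 = 1539
N̂ = 13074780 / 1539 ≈ 8495.6 → 8496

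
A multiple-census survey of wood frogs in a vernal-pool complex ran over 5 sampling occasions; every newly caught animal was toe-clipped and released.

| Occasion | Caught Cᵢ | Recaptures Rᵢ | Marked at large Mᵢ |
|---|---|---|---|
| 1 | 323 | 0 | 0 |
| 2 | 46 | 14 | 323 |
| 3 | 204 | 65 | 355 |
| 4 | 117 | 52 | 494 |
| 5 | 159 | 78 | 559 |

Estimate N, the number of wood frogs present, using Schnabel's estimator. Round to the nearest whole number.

Σ MᵢCᵢ = 0·323 + 323·46 + 355·204 + 494·117 + 559·159 = 0 + 14858 + 72420 + 57798 + 88881 = 233957
Σ Rᵢ = 0 + 14 + 65 + 52 + 78 = 209
N̂ = 233957 / 209 ≈ 1119.4 → 1119

N ≈ 1119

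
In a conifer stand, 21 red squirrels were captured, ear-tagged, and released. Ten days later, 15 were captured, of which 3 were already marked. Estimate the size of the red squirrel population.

N = 105

The marked fraction in the recapture sample should equal the marked fraction in the population: 3/15 = 21/N.
N = (21 × 15) / 3 = 315 / 3 = 105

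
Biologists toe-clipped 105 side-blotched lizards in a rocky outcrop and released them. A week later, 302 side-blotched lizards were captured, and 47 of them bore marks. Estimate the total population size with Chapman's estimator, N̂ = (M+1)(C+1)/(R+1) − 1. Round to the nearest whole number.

N ≈ 668

N̂ = (105+1)(302+1)/(47+1) − 1 = 106·303/48 − 1
= 32118/48 − 1 ≈ 669.1 − 1 ≈ 668.1 → 668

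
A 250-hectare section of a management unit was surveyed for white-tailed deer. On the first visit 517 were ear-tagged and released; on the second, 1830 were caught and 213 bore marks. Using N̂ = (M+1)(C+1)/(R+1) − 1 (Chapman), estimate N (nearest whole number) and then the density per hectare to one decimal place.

N̂ = 518·1831/214 − 1 = 948458/214 − 1 ≈ 4431.0 → 4431
Density = N̂ / area = 4431 / 250 ≈ 17.72 → 17.7 per hectare

density ≈ 17.7 white-tailed deer per hectare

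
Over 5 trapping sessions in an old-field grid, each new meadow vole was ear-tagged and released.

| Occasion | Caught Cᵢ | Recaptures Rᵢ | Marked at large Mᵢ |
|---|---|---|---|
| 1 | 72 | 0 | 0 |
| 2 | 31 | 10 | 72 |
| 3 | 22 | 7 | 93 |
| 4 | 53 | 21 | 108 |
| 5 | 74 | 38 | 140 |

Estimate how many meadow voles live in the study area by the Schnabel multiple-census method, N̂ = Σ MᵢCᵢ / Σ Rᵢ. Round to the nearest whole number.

N ≈ 268

Σ MᵢCᵢ = 0·72 + 72·31 + 93·22 + 108·53 + 140·74 = 0 + 2232 + 2046 + 5724 + 10360 = 20362
Σ Rᵢ = 0 + 10 + 7 + 21 + 38 = 76
N̂ = 20362 / 76 ≈ 267.9 → 268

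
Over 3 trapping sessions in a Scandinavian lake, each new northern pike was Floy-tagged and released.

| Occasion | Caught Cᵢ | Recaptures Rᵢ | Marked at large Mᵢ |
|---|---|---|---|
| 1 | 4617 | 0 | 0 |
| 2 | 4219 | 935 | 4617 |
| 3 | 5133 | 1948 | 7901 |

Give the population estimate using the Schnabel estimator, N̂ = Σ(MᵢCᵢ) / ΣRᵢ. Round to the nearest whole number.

Σ MᵢCᵢ = 0·4617 + 4617·4219 + 7901·5133 = 0 + 19479123 + 40555833 = 60034956
Σ Rᵢ = 0 + 935 + 1948 = 2883
N̂ = 60034956 / 2883 ≈ 20823.8 → 20824

N ≈ 20,824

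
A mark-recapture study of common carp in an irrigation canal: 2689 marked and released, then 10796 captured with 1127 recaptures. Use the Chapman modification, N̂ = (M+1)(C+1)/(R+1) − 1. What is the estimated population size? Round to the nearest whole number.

N ≈ 25,747

N̂ = (2689+1)(10796+1)/(1127+1) − 1 = 2690·10797/1128 − 1
= 29043930/1128 − 1 ≈ 25748.2 − 1 ≈ 25747.2 → 25747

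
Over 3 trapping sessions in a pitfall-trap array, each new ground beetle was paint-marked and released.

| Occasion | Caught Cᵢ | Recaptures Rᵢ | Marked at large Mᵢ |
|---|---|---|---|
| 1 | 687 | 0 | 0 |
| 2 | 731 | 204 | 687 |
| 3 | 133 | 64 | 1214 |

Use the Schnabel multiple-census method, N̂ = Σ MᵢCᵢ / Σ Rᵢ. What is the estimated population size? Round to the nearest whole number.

Σ MᵢCᵢ = 0·687 + 687·731 + 1214·133 = 0 + 502197 + 161462 = 663659
Σ Rᵢ = 0 + 204 + 64 = 268
N̂ = 663659 / 268 ≈ 2476.3 → 2476

N ≈ 2476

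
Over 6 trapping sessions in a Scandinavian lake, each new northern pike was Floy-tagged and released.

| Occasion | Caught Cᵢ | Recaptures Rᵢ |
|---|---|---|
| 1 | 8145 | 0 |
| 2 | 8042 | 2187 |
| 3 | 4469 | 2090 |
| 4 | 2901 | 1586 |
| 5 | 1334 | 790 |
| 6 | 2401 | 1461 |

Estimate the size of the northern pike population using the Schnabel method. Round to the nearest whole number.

Marked at large before each occasion: Mᵢ = Σⱼ<ᵢ (Cⱼ − Rⱼ) → M1=0, M2=8145, M3=14000, M4=16379, M5=17694, M6=18238
Σ MᵢCᵢ = 0·8145 + 8145·8042 + 14000·4469 + 16379·2901 + 17694·1334 + 18238·2401 = 0 + 65502090 + 62566000 + 47515479 + 23603796 + 43789438 = 242976803
Σ Rᵢ = 0 + 2187 + 2090 + 1586 + 790 + 1461 = 8114
N̂ = 242976803 / 8114 ≈ 29945.4 → 29945

N ≈ 29,945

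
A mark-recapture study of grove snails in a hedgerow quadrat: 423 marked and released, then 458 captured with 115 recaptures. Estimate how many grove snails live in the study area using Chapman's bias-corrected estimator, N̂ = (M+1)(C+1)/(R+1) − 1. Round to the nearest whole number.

N ≈ 1677

N̂ = (423+1)(458+1)/(115+1) − 1 = 424·459/116 − 1
= 194616/116 − 1 ≈ 1677.7 − 1 ≈ 1676.7 → 1677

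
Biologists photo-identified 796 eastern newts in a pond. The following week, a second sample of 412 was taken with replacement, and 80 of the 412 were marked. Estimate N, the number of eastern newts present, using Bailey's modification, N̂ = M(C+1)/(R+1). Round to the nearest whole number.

N ≈ 4059

N̂ = 796·(412+1)/(80+1) = 796·413/81 = 328748/81 ≈ 4058.6 → 4059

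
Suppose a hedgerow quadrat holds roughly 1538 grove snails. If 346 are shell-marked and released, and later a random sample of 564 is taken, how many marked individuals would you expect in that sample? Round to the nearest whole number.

expected recaptures ≈ 127

Expected recaptures E[R] = M·C / N.
E[R] = 346 × 564 / 1538 = 195144 / 1538 ≈ 126.9 → 127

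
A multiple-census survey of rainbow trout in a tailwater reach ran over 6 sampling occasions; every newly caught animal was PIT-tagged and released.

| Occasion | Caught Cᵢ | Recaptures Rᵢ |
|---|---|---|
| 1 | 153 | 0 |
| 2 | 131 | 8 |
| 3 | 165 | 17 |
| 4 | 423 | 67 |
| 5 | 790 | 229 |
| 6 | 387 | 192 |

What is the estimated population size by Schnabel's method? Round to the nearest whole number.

N ≈ 2690

Marked at large before each occasion: Mᵢ = Σⱼ<ᵢ (Cⱼ − Rⱼ) → M1=0, M2=153, M3=276, M4=424, M5=780, M6=1341
Σ MᵢCᵢ = 0·153 + 153·131 + 276·165 + 424·423 + 780·790 + 1341·387 = 0 + 20043 + 45540 + 179352 + 616200 + 518967 = 1380102
Σ Rᵢ = 0 + 8 + 17 + 67 + 229 + 192 = 513
N̂ = 1380102 / 513 ≈ 2690.3 → 2690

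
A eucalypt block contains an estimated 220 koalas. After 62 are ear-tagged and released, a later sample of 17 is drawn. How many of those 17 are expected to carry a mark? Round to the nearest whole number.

Expected recaptures E[R] = M·C / N.
E[R] = 62 × 17 / 220 = 1054 / 220 ≈ 4.8 → 5

expected recaptures ≈ 5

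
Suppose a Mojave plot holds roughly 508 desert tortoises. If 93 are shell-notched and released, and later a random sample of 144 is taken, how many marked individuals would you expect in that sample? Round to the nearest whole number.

Expected recaptures E[R] = M·C / N.
E[R] = 93 × 144 / 508 = 13392 / 508 ≈ 26.4 → 26

expected recaptures ≈ 26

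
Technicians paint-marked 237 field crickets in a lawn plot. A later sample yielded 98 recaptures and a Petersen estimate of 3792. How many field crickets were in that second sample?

C = 1568

From N = M·C/R: C = N·R / M = 3792·98 / 237 = 371616 / 237 = 1568.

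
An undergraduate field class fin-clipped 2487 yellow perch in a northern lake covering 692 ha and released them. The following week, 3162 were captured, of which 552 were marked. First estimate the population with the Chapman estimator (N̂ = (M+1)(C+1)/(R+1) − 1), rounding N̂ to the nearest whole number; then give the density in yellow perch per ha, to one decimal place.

density ≈ 20.6 yellow perch per ha

N̂ = 2488·3163/553 − 1 = 7869544/553 − 1 ≈ 14229.6 → 14230
Density = N̂ / area = 14230 / 692 ≈ 20.56 → 20.6 per ha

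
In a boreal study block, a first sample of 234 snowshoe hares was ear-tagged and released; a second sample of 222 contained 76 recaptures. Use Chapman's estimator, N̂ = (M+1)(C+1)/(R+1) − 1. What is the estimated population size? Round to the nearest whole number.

N̂ = (234+1)(222+1)/(76+1) − 1 = 235·223/77 − 1
= 52405/77 − 1 ≈ 680.6 − 1 ≈ 679.6 → 680

N ≈ 680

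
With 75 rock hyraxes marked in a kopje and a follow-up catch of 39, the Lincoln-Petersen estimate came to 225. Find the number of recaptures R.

From N = M·C/R: R = M·C / N = 75·39 / 225 = 2925 / 225 = 13.

R = 13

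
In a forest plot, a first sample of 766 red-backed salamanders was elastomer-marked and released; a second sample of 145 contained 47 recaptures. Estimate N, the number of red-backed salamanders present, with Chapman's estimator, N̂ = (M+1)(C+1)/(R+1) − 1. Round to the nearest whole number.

N ≈ 2332

N̂ = (766+1)(145+1)/(47+1) − 1 = 767·146/48 − 1
= 111982/48 − 1 ≈ 2333.0 − 1 ≈ 2332.0 → 2332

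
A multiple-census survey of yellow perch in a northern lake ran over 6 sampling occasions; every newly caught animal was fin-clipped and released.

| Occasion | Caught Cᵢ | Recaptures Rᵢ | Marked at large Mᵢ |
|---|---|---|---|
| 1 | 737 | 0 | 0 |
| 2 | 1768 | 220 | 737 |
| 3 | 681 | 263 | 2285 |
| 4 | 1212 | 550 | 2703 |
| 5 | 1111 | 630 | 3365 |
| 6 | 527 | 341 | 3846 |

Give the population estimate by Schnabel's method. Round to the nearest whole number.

Σ MᵢCᵢ = 0·737 + 737·1768 + 2285·681 + 2703·1212 + 3365·1111 + 3846·527 = 0 + 1303016 + 1556085 + 3276036 + 3738515 + 2026842 = 11900494
Σ Rᵢ = 0 + 220 + 263 + 550 + 630 + 341 = 2004
N̂ = 11900494 / 2004 ≈ 5938.4 → 5938

N ≈ 5938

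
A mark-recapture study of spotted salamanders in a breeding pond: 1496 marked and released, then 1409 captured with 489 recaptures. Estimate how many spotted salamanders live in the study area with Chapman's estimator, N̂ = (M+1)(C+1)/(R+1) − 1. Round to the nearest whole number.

N ≈ 4307

N̂ = (1496+1)(1409+1)/(489+1) − 1 = 1497·1410/490 − 1
= 2110770/490 − 1 ≈ 4307.7 − 1 ≈ 4306.7 → 4307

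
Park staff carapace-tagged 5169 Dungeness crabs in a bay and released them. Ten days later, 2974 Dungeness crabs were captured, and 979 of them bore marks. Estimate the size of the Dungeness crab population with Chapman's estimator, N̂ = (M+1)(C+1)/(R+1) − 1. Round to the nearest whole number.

N ≈ 15,694

N̂ = (5169+1)(2974+1)/(979+1) − 1 = 5170·2975/980 − 1
= 15380750/980 − 1 ≈ 15694.6 − 1 ≈ 15693.6 → 15694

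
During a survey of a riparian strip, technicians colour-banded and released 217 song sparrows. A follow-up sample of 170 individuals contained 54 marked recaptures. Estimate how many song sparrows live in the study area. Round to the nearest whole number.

If marked individuals mix randomly, R/C ≈ M/N, giving N ≈ M·C/R.
N = (217 × 170) / 54 = 36890 / 54 ≈ 683.1 → 683

N ≈ 683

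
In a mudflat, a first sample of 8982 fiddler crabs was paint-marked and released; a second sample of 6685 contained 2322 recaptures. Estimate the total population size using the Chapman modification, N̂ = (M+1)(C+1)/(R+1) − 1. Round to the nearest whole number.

N̂ = (8982+1)(6685+1)/(2322+1) − 1 = 8983·6686/2323 − 1
= 60060338/2323 − 1 ≈ 25854.6 − 1 ≈ 25853.6 → 25854

N ≈ 25,854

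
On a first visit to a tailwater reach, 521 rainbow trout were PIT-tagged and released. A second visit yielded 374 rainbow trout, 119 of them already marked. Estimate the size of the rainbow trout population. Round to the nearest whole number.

N = (521 × 374) / 119 = 194854 / 119 ≈ 1637.4 → 1637

N ≈ 1637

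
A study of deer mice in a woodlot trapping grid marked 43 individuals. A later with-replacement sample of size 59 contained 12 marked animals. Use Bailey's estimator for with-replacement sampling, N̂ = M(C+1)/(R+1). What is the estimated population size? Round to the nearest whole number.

N ≈ 198

N̂ = 43·(59+1)/(12+1) = 43·60/13 = 2580/13 ≈ 198.46 → 198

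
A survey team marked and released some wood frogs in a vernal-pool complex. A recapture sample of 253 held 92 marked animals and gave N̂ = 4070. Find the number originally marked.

From N = M·C/R: M = N·R / C = 4070·92 / 253 = 374440 / 253 = 1480.

M = 1480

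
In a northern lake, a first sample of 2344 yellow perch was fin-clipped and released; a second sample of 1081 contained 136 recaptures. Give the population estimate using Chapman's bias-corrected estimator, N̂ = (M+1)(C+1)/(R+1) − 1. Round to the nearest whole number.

N̂ = (2344+1)(1081+1)/(136+1) − 1 = 2345·1082/137 − 1
= 2537290/137 − 1 ≈ 18520.4 − 1 ≈ 18519.4 → 18519

N ≈ 18,519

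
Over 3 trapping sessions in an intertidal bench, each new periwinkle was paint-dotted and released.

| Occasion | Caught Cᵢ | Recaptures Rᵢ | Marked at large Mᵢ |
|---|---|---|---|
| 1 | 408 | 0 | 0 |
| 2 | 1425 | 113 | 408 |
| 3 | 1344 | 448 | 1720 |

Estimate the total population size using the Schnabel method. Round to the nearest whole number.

N ≈ 5157

Σ MᵢCᵢ = 0·408 + 408·1425 + 1720·1344 = 0 + 581400 + 2311680 = 2893080
Σ Rᵢ = 0 + 113 + 448 = 561
N̂ = 2893080 / 561 ≈ 5157.0 → 5157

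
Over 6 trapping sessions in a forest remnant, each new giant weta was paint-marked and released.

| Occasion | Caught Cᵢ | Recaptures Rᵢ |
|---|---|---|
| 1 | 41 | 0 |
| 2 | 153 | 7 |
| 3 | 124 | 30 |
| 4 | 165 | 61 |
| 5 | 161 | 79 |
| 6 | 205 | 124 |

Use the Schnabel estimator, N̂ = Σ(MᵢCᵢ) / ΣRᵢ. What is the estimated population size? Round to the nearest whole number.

Marked at large before each occasion: Mᵢ = Σⱼ<ᵢ (Cⱼ − Rⱼ) → M1=0, M2=41, M3=187, M4=281, M5=385, M6=467
Σ MᵢCᵢ = 0·41 + 41·153 + 187·124 + 281·165 + 385·161 + 467·205 = 0 + 6273 + 23188 + 46365 + 61985 + 95735 = 233546
Σ Rᵢ = 0 + 7 + 30 + 61 + 79 + 124 = 301
N̂ = 233546 / 301 ≈ 775.9 → 776

N ≈ 776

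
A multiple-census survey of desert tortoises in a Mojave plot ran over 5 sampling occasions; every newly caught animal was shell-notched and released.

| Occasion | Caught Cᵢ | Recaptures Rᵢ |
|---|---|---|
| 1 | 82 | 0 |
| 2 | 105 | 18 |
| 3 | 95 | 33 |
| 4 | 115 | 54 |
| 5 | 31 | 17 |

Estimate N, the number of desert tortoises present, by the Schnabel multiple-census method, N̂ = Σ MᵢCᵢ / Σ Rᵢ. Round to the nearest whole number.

N ≈ 494

Marked at large before each occasion: Mᵢ = Σⱼ<ᵢ (Cⱼ − Rⱼ) → M1=0, M2=82, M3=169, M4=231, M5=292
Σ MᵢCᵢ = 0·82 + 82·105 + 169·95 + 231·115 + 292·31 = 0 + 8610 + 16055 + 26565 + 9052 = 60282
Σ Rᵢ = 0 + 18 + 33 + 54 + 17 = 122
N̂ = 60282 / 122 ≈ 494.1 → 494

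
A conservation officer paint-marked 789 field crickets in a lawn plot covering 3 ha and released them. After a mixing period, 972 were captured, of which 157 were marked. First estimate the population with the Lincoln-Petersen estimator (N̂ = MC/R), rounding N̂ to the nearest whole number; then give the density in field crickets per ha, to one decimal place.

N̂ = 789·972/157 = 766908/157 ≈ 4884.8 → 4885
Density = N̂ / area = 4885 / 3 ≈ 1628.33 → 1628.3 per ha

density ≈ 1628.3 field crickets per ha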